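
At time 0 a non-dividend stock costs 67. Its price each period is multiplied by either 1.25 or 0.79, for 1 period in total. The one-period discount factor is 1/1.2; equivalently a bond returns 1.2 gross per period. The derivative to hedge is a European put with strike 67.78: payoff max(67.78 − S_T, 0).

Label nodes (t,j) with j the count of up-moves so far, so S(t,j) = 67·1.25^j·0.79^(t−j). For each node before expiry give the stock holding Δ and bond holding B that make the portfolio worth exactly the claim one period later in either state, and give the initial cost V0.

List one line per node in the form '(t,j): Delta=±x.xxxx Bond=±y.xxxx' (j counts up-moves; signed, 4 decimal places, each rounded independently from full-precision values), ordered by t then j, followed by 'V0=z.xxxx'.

(0,0): Delta=-0.4818 Bond=33.6277
V0=1.3451

No-arbitrage ⇒ martingale measure with p* = (R−d)/(u−d) = 0.8913.
Terminal payoffs: V(1,0)=14.8500, V(1,1)=0.0000
  t=0,j=0: stock 67.0000 → up 83.7500 (V=0.0000), down 52.9300 (V=14.8500). Price 1.3451; hedge Δ=-0.4818, bond B=33.6277.
Each (Δ,B) replicates both successor values, so the strategy is self-financing and V0 is arbitrage-free.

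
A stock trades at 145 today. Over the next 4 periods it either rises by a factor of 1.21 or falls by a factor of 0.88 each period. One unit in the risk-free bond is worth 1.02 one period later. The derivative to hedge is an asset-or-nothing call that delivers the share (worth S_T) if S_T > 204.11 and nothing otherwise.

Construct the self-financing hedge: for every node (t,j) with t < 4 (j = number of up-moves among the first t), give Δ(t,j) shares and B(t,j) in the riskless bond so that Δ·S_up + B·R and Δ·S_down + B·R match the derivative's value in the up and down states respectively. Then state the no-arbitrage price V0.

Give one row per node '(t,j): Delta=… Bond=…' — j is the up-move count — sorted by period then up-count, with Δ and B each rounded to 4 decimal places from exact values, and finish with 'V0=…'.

The replicating-portfolio and risk-neutral prices coincide; use p* = (1.02−0.88)/(1.21−0.88) = 0.4242 for the latter.
Terminal payoffs: V(4,0)=0.0000, V(4,1)=0.0000, V(4,2)=0.0000, V(4,3)=226.0512, V(4,4)=310.8204
(3,0): S=98.8134. Δ = (V_up−V_dn)/(S_up−S_dn) = (0.0000−0.0000)/(119.5643−86.9558) = 0.0000. V = [p*·0.0000 + (1−p*)·0.0000]/1.02 = 0.0000. B = V − Δ·S = 0.0000.
(3,1): S=135.8685. Δ = (V_up−V_dn)/(S_up−S_dn) = (0.0000−0.0000)/(164.4009−119.5643) = 0.0000. V = [p*·0.0000 + (1−p*)·0.0000]/1.02 = 0.0000. B = V − Δ·S = 0.0000.
(3,2): S=186.8192. Δ = (V_up−V_dn)/(S_up−S_dn) = (226.0512−0.0000)/(226.0512−164.4009) = 3.6667. V = [p*·226.0512 + (1−p*)·0.0000]/1.02 = 94.0201. B = V − Δ·S = -590.9835.
(3,3): S=256.8763. Δ = (V_up−V_dn)/(S_up−S_dn) = (310.8204−226.0512)/(310.8204−226.0512) = 1.0000. V = [p*·310.8204 + (1−p*)·226.0512]/1.02 = 256.8763. B = V − Δ·S = 0.0000.
(2,0): S=112.2880. Δ = (V_up−V_dn)/(S_up−S_dn) = (0.0000−0.0000)/(135.8685−98.8134) = 0.0000. V = [p*·0.0000 + (1−p*)·0.0000]/1.02 = 0.0000. B = V − Δ·S = 0.0000.
(2,1): S=154.3960. Δ = (V_up−V_dn)/(S_up−S_dn) = (94.0201−0.0000)/(186.8192−135.8685) = 1.8453. V = [p*·94.0201 + (1−p*)·0.0000]/1.02 = 39.1052. B = V − Δ·S = -245.8042.
(2,2): S=212.2945. Δ = (V_up−V_dn)/(S_up−S_dn) = (256.8763−94.0201)/(256.8763−186.8192) = 2.3246. V = [p*·256.8763 + (1−p*)·94.0201]/1.02 = 159.9124. B = V − Δ·S = -333.5914.
(1,0): S=127.6000. Δ = (V_up−V_dn)/(S_up−S_dn) = (39.1052−0.0000)/(154.3960−112.2880) = 0.9287. V = [p*·39.1052 + (1−p*)·0.0000]/1.02 = 16.2648. B = V − Δ·S = -102.2358.
(1,1): S=175.4500. Δ = (V_up−V_dn)/(S_up−S_dn) = (159.9124−39.1052)/(212.2945−154.3960) = 2.0865. V = [p*·159.9124 + (1−p*)·39.1052]/1.02 = 88.5850. B = V − Δ·S = -277.4973.
(0,0): S=145.0000. Δ = (V_up−V_dn)/(S_up−S_dn) = (88.5850−16.2648)/(175.4500−127.6000) = 1.5114. V = [p*·88.5850 + (1−p*)·16.2648]/1.02 = 46.0256. B = V − Δ·S = -173.1267.
Self-financing check: at every node Δ·S+B equals the discounted successor values.

(0,0): Delta=1.5114 Bond=-173.1267
(1,0): Delta=0.9287 Bond=-102.2358
(1,1): Delta=2.0865 Bond=-277.4973
(2,0): Delta=0.0000 Bond=0.0000
(2,1): Delta=1.8453 Bond=-245.8042
(2,2): Delta=2.3246 Bond=-333.5914
(3,0): Delta=0.0000 Bond=0.0000
(3,1): Delta=0.0000 Bond=0.0000
(3,2): Delta=3.6667 Bond=-590.9835
(3,3): Delta=1.0000 Bond=0.0000
V0=46.0256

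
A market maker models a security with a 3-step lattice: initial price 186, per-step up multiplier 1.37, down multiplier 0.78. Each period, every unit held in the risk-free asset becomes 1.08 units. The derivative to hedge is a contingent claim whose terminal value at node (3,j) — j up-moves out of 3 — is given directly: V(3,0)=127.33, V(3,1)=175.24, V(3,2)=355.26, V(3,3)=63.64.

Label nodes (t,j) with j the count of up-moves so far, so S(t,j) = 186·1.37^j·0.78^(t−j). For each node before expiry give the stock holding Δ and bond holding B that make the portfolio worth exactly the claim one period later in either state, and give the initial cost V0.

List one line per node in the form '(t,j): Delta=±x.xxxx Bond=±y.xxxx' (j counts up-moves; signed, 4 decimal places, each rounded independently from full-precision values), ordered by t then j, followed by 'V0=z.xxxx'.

The replicating-portfolio and risk-neutral prices coincide; use p* = (1.08−0.78)/(1.37−0.78) = 0.5085 for the latter.
At expiry t=3: V(3,0)=127.3300, V(3,1)=175.2400, V(3,2)=355.2600, V(3,3)=63.6400
Node (2,0) S=113.1624: V=(p*·175.2400+(1−p*)·127.3300)/1.08=140.4546; Δ=(175.2400−127.3300)/(155.0325−88.2667)=0.7176; B=V−Δ·S=59.2513
Node (2,1) S=198.7596: V=(p*·355.2600+(1−p*)·175.2400)/1.08=247.0144; Δ=(355.2600−175.2400)/(272.3007−155.0325)=1.5351; B=V−Δ·S=-58.1042
Node (2,2) S=349.1034: V=(p*·63.6400+(1−p*)·355.2600)/1.08=191.6469; Δ=(63.6400−355.2600)/(478.2717−272.3007)=-1.4158; B=V−Δ·S=685.9181
Node (1,0) S=145.0800: V=(p*·247.0144+(1−p*)·140.4546)/1.08=180.2200; Δ=(247.0144−140.4546)/(198.7596−113.1624)=1.2449; B=V−Δ·S=-0.3898
Node (1,1) S=254.8200: V=(p*·191.6469+(1−p*)·247.0144)/1.08=202.6495; Δ=(191.6469−247.0144)/(349.1034−198.7596)=-0.3683; B=V−Δ·S=296.4928
Node (0,0) S=186.0000: V=(p*·202.6495+(1−p*)·180.2200)/1.08=177.4304; Δ=(202.6495−180.2200)/(254.8200−145.0800)=0.2044; B=V−Δ·S=139.4143
The time-0 hedge costs 177.4304, which is the no-arbitrage price.

(0,0): Delta=0.2044 Bond=139.4143
(1,0): Delta=1.2449 Bond=-0.3898
(1,1): Delta=-0.3683 Bond=296.4928
(2,0): Delta=0.7176 Bond=59.2513
(2,1): Delta=1.5351 Bond=-58.1042
(2,2): Delta=-1.4158 Bond=685.9181
V0=177.4304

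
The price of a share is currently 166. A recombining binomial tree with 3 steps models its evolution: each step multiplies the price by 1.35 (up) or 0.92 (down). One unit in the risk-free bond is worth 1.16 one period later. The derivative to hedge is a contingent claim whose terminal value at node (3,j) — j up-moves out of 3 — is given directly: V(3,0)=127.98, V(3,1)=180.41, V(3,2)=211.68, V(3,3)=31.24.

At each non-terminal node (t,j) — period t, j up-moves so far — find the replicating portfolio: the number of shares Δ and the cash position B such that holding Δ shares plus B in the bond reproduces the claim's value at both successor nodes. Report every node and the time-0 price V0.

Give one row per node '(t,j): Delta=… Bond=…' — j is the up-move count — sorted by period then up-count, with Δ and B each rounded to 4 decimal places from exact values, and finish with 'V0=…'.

(0,0): Delta=-0.3181 Bond=157.1397
(1,0): Delta=0.5332 Bond=52.2710
(1,1): Delta=-0.7774 Bond=285.2075
(2,0): Delta=0.8678 Bond=13.6243
(2,1): Delta=0.3527 Bond=97.8506
(2,2): Delta=-1.3870 Bond=515.2911
V0=104.3396

No-arbitrage ⇒ martingale measure with p* = (R−d)/(u−d) = 0.5581.
Payoff layer (t=3): V(3,0)=127.9800, V(3,1)=180.4100, V(3,2)=211.6800, V(3,3)=31.2400
  t=2,j=0: stock 140.5024 → up 189.6782 (V=180.4100), down 129.2622 (V=127.9800). Price 135.5545; hedge Δ=0.8678, bond B=13.6243.
  t=2,j=1: stock 206.1720 → up 278.3322 (V=211.6800), down 189.6782 (V=180.4100). Price 170.5716; hedge Δ=0.3527, bond B=97.8506.
  t=2,j=2: stock 302.5350 → up 408.4223 (V=31.2400), down 278.3322 (V=211.6800). Price 95.6632; hedge Δ=-1.3870, bond B=515.2911.
  t=1,j=0: stock 152.7200 → up 206.1720 (V=170.5716), down 140.5024 (V=135.5545). Price 133.7060; hedge Δ=0.5332, bond B=52.2710.
  t=1,j=1: stock 224.1000 → up 302.5350 (V=95.6632), down 206.1720 (V=170.5716). Price 111.0019; hedge Δ=-0.7774, bond B=285.2075.
  t=0,j=0: stock 166.0000 → up 224.1000 (V=111.0019), down 152.7200 (V=133.7060). Price 104.3396; hedge Δ=-0.3181, bond B=157.1397.
The time-0 hedge costs 104.3396, which is the no-arbitrage price.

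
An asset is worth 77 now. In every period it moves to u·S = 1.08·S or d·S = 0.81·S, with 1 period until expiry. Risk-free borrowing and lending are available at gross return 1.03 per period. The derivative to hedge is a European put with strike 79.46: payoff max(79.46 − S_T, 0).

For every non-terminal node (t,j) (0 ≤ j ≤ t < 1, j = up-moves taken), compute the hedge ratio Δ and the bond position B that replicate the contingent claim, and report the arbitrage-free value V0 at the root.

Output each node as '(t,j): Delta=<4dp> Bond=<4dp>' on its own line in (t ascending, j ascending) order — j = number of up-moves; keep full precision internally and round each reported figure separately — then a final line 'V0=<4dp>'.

Under the risk-neutral measure, an up-move has probability p* = (R−d)/(u−d) = 0.8148 and values discount at R = 1.03.
Terminal payoffs: V(1,0)=17.0900, V(1,1)=0.0000
(0,0): S=77.0000. Δ = (V_up−V_dn)/(S_up−S_dn) = (0.0000−17.0900)/(83.1600−62.3700) = -0.8220. V = [p*·0.0000 + (1−p*)·17.0900]/1.03 = 3.0726. B = V − Δ·S = 66.3689.
The time-0 hedge costs 3.0726, which is the no-arbitrage price.

(0,0): Delta=-0.8220 Bond=66.3689
V0=3.0726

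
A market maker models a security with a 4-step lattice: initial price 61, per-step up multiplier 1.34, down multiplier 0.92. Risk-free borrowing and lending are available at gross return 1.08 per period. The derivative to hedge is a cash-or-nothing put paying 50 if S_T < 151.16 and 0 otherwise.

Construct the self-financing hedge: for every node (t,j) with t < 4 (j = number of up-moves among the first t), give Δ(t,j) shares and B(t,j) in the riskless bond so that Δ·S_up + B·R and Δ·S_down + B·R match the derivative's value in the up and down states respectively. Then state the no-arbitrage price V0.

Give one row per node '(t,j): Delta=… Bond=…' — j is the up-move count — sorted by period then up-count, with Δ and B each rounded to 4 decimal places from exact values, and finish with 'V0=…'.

(0,0): Delta=-0.0857 Bond=41.2022
(1,0): Delta=0.0000 Bond=39.6916
(1,1): Delta=-0.1812 Bond=52.3093
(2,0): Delta=0.0000 Bond=42.8669
(2,1): Delta=0.0000 Bond=42.8669
(2,2): Delta=-0.3834 Bond=78.6380
(3,0): Delta=0.0000 Bond=46.2963
(3,1): Delta=0.0000 Bond=46.2963
(3,2): Delta=0.0000 Bond=46.2963
(3,3): Delta=-0.8111 Bond=147.7072
V0=35.9775

Risk-neutral probability p* = (R−d)/(u−d) = (1.08−0.92)/(1.34−0.92) = 0.3810.
At expiry t=4: V(4,0)=50.0000, V(4,1)=50.0000, V(4,2)=50.0000, V(4,3)=50.0000, V(4,4)=0.0000
(3,0): S=47.5000. Δ = (V_up−V_dn)/(S_up−S_dn) = (50.0000−50.0000)/(63.6500−43.7000) = 0.0000. V = [p*·50.0000 + (1−p*)·50.0000]/1.08 = 46.2963. B = V − Δ·S = 46.2963.
(3,1): S=69.1847. Δ = (V_up−V_dn)/(S_up−S_dn) = (50.0000−50.0000)/(92.7075−63.6500) = 0.0000. V = [p*·50.0000 + (1−p*)·50.0000]/1.08 = 46.2963. B = V − Δ·S = 46.2963.
(3,2): S=100.7691. Δ = (V_up−V_dn)/(S_up−S_dn) = (50.0000−50.0000)/(135.0306−92.7075) = 0.0000. V = [p*·50.0000 + (1−p*)·50.0000]/1.08 = 46.2963. B = V − Δ·S = 46.2963.
(3,3): S=146.7723. Δ = (V_up−V_dn)/(S_up−S_dn) = (0.0000−50.0000)/(196.6749−135.0306) = -0.8111. V = [p*·0.0000 + (1−p*)·50.0000]/1.08 = 28.6596. B = V − Δ·S = 147.7072.
(2,0): S=51.6304. Δ = (V_up−V_dn)/(S_up−S_dn) = (46.2963−46.2963)/(69.1847−47.5000) = 0.0000. V = [p*·46.2963 + (1−p*)·46.2963]/1.08 = 42.8669. B = V − Δ·S = 42.8669.
(2,1): S=75.2008. Δ = (V_up−V_dn)/(S_up−S_dn) = (46.2963−46.2963)/(100.7691−69.1847) = 0.0000. V = [p*·46.2963 + (1−p*)·46.2963]/1.08 = 42.8669. B = V − Δ·S = 42.8669.
(2,2): S=109.5316. Δ = (V_up−V_dn)/(S_up−S_dn) = (28.6596−46.2963)/(146.7723−100.7691) = -0.3834. V = [p*·28.6596 + (1−p*)·46.2963]/1.08 = 36.6459. B = V − Δ·S = 78.6380.
(1,0): S=56.1200. Δ = (V_up−V_dn)/(S_up−S_dn) = (42.8669−42.8669)/(75.2008−51.6304) = 0.0000. V = [p*·42.8669 + (1−p*)·42.8669]/1.08 = 39.6916. B = V − Δ·S = 39.6916.
(1,1): S=81.7400. Δ = (V_up−V_dn)/(S_up−S_dn) = (36.6459−42.8669)/(109.5316−75.2008) = -0.1812. V = [p*·36.6459 + (1−p*)·42.8669]/1.08 = 37.4972. B = V − Δ·S = 52.3093.
(0,0): S=61.0000. Δ = (V_up−V_dn)/(S_up−S_dn) = (37.4972−39.6916)/(81.7400−56.1200) = -0.0857. V = [p*·37.4972 + (1−p*)·39.6916]/1.08 = 35.9775. B = V − Δ·S = 41.2022.
Root portfolio cost Δ·61+B reproduces V0=35.9775.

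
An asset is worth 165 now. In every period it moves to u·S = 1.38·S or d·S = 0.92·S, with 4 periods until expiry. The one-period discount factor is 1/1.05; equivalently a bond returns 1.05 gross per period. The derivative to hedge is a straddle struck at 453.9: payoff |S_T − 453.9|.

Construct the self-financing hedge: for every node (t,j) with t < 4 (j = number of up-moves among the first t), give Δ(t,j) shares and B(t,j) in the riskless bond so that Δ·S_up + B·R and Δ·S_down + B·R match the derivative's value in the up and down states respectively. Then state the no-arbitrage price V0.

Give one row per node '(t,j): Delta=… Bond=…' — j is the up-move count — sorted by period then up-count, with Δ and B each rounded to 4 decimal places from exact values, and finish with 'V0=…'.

Since d<R<u, set p* = (R−d)/(u−d) = 0.2826; price each node as the discounted p*-expectation of its children.
At expiry t=4: V(4,0)=335.6952, V(4,1)=276.5927, V(4,2)=187.9391, V(4,3)=54.9587, V(4,4)=144.5120
Node (3,0) S=128.4835: V=(p*·276.5927+(1−p*)·335.6952)/1.05=303.8022; Δ=(276.5927−335.6952)/(177.3073−118.2048)=-1.0000; B=V−Δ·S=432.2857
Node (3,1) S=192.7253: V=(p*·187.9391+(1−p*)·276.5927)/1.05=239.5604; Δ=(187.9391−276.5927)/(265.9609−177.3073)=-1.0000; B=V−Δ·S=432.2857
Node (3,2) S=289.0879: V=(p*·54.9587+(1−p*)·187.9391)/1.05=143.1978; Δ=(54.9587−187.9391)/(398.9413−265.9609)=-1.0000; B=V−Δ·S=432.2857
Node (3,3) S=433.6319: V=(p*·144.5120+(1−p*)·54.9587)/1.05=76.4450; Δ=(144.5120−54.9587)/(598.4120−398.9413)=0.4490; B=V−Δ·S=-118.2362
Node (2,0) S=139.6560: V=(p*·239.5604+(1−p*)·303.8022)/1.05=272.0447; Δ=(239.5604−303.8022)/(192.7253−128.4835)=-1.0000; B=V−Δ·S=411.7007
Node (2,1) S=209.4840: V=(p*·143.1978+(1−p*)·239.5604)/1.05=202.2167; Δ=(143.1978−239.5604)/(289.0879−192.7253)=-1.0000; B=V−Δ·S=411.7007
Node (2,2) S=314.2260: V=(p*·76.4450+(1−p*)·143.1978)/1.05=118.4123; Δ=(76.4450−143.1978)/(433.6319−289.0879)=-0.4618; B=V−Δ·S=263.5271
Node (1,0) S=151.8000: V=(p*·202.2167+(1−p*)·272.0447)/1.05=240.2959; Δ=(202.2167−272.0447)/(209.4840−139.6560)=-1.0000; B=V−Δ·S=392.0959
Node (1,1) S=227.7000: V=(p*·118.4123+(1−p*)·202.2167)/1.05=170.0313; Δ=(118.4123−202.2167)/(314.2260−209.4840)=-0.8001; B=V−Δ·S=352.2148
Node (0,0) S=165.0000: V=(p*·170.0313+(1−p*)·240.2959)/1.05=209.9414; Δ=(170.0313−240.2959)/(227.7000−151.8000)=-0.9258; B=V−Δ·S=362.6906
Self-financing check: at every node Δ·S+B equals the discounted successor values.

(0,0): Delta=-0.9258 Bond=362.6906
(1,0): Delta=-1.0000 Bond=392.0959
(1,1): Delta=-0.8001 Bond=352.2148
(2,0): Delta=-1.0000 Bond=411.7007
(2,1): Delta=-1.0000 Bond=411.7007
(2,2): Delta=-0.4618 Bond=263.5271
(3,0): Delta=-1.0000 Bond=432.2857
(3,1): Delta=-1.0000 Bond=432.2857
(3,2): Delta=-1.0000 Bond=432.2857
(3,3): Delta=0.4490 Bond=-118.2362
V0=209.9414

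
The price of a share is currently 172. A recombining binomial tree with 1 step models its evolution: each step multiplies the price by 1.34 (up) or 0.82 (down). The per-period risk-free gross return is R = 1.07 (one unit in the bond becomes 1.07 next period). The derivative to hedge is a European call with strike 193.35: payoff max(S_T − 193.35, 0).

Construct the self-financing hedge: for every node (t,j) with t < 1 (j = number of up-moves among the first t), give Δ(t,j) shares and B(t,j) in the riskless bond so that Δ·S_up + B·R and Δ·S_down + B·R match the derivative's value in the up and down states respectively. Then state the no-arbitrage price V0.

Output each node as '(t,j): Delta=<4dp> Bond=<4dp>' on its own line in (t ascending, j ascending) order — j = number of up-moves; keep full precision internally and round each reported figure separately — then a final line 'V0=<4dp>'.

(0,0): Delta=0.4151 Bond=-54.7207
V0=16.6831

Since d<R<u, set p* = (R−d)/(u−d) = 0.4808; price each node as the discounted p*-expectation of its children.
Terminal values V(1,·): V(1,0)=0.0000, V(1,1)=37.1300
Node (0,0) S=172.0000: V=(p*·37.1300+(1−p*)·0.0000)/1.07=16.6831; Δ=(37.1300−0.0000)/(230.4800−141.0400)=0.4151; B=V−Δ·S=-54.7207
The time-0 hedge costs 16.6831, which is the no-arbitrage price.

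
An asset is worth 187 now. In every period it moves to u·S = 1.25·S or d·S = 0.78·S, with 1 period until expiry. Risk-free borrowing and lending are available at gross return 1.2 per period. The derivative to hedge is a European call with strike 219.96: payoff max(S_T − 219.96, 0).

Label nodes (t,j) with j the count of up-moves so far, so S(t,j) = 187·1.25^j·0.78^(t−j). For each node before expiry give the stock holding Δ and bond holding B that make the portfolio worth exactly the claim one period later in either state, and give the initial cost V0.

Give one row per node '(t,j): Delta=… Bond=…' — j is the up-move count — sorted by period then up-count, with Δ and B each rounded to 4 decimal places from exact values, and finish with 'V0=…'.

Since d<R<u, set p* = (R−d)/(u−d) = 0.8936; price each node as the discounted p*-expectation of its children.
Terminal payoffs: V(1,0)=0.0000, V(1,1)=13.7900
Node (0,0) S=187.0000: V=(p*·13.7900+(1−p*)·0.0000)/1.2=10.2691; Δ=(13.7900−0.0000)/(233.7500−145.8600)=0.1569; B=V−Δ·S=-19.0713
Self-financing check: at every node Δ·S+B equals the discounted successor values.

(0,0): Delta=0.1569 Bond=-19.0713
V0=10.2691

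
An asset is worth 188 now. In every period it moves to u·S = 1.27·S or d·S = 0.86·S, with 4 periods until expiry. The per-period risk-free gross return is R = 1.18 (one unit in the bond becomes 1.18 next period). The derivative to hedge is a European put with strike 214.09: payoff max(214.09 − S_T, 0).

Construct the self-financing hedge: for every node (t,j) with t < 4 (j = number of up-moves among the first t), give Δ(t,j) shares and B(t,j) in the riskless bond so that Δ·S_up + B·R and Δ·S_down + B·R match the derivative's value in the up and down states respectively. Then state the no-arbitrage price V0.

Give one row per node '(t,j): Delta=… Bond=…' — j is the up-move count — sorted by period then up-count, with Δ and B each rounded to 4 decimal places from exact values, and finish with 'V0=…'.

(0,0): Delta=-0.0595 Bond=12.3847
(1,0): Delta=-0.2566 Bond=46.4758
(1,1): Delta=-0.0220 Bond=5.6527
(2,0): Delta=-0.8819 Bond=141.7924
(2,1): Delta=-0.1375 Bond=30.3865
(2,2): Delta=0.0000 Bond=0.0000
(3,0): Delta=-1.0000 Bond=181.4322
(3,1): Delta=-0.8595 Bond=163.3445
(3,2): Delta=0.0000 Bond=0.0000
(3,3): Delta=0.0000 Bond=0.0000
V0=1.1931

Risk-neutral probability p* = (R−d)/(u−d) = (1.18−0.86)/(1.27−0.86) = 0.7805.
Terminal values V(4,·): V(4,0)=111.2525, V(4,1)=62.2253, V(4,2)=0.0000, V(4,3)=0.0000, V(4,4)=0.0000
Node (3,0) S=119.5785: V=(p*·62.2253+(1−p*)·111.2525)/1.18=61.8537; Δ=(62.2253−111.2525)/(151.8647−102.8375)=-1.0000; B=V−Δ·S=181.4322
Node (3,1) S=176.5869: V=(p*·0.0000+(1−p*)·62.2253)/1.18=11.5756; Δ=(0.0000−62.2253)/(224.2654−151.8647)=-0.8595; B=V−Δ·S=163.3445
Node (3,2) S=260.7737: V=(p*·0.0000+(1−p*)·0.0000)/1.18=0.0000; Δ=(0.0000−0.0000)/(331.1826−224.2654)=0.0000; B=V−Δ·S=0.0000
Node (3,3) S=385.0960: V=(p*·0.0000+(1−p*)·0.0000)/1.18=0.0000; Δ=(0.0000−0.0000)/(489.0719−331.1826)=0.0000; B=V−Δ·S=0.0000
Node (2,0) S=139.0448: V=(p*·11.5756+(1−p*)·61.8537)/1.18=19.1629; Δ=(11.5756−61.8537)/(176.5869−119.5785)=-0.8819; B=V−Δ·S=141.7924
Node (2,1) S=205.3336: V=(p*·0.0000+(1−p*)·11.5756)/1.18=2.1534; Δ=(0.0000−11.5756)/(260.7737−176.5869)=-0.1375; B=V−Δ·S=30.3865
Node (2,2) S=303.2252: V=(p*·0.0000+(1−p*)·0.0000)/1.18=0.0000; Δ=(0.0000−0.0000)/(385.0960−260.7737)=0.0000; B=V−Δ·S=0.0000
Node (1,0) S=161.6800: V=(p*·2.1534+(1−p*)·19.1629)/1.18=4.9891; Δ=(2.1534−19.1629)/(205.3336−139.0448)=-0.2566; B=V−Δ·S=46.4758
Node (1,1) S=238.7600: V=(p*·0.0000+(1−p*)·2.1534)/1.18=0.4006; Δ=(0.0000−2.1534)/(303.2252−205.3336)=-0.0220; B=V−Δ·S=5.6527
Node (0,0) S=188.0000: V=(p*·0.4006+(1−p*)·4.9891)/1.18=1.1931; Δ=(0.4006−4.9891)/(238.7600−161.6800)=-0.0595; B=V−Δ·S=12.3847
The time-0 hedge costs 1.1931, which is the no-arbitrage price.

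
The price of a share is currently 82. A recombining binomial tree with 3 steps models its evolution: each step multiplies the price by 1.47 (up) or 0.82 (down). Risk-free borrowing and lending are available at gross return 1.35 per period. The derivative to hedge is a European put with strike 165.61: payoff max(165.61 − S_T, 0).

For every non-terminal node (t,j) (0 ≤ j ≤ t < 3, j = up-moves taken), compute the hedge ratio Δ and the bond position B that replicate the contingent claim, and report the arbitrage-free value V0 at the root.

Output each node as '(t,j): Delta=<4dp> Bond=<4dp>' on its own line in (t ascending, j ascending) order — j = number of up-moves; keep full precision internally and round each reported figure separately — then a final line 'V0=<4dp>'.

(0,0): Delta=-0.3507 Bond=34.9716
(1,0): Delta=-1.0000 Bond=90.8697
(1,1): Delta=-0.2687 Bond=37.3269
(2,0): Delta=-1.0000 Bond=122.6741
(2,1): Delta=-1.0000 Bond=122.6741
(2,2): Delta=-0.1763 Bond=34.0254
V0=6.2131

The replicating-portfolio and risk-neutral prices coincide; use p* = (1.35−0.82)/(1.47−0.82) = 0.8154 for the latter.
At expiry t=3: V(3,0)=120.3978, V(3,1)=84.5589, V(3,2)=20.3111, V(3,3)=0.0000
(2,0): S=55.1368. Δ = (V_up−V_dn)/(S_up−S_dn) = (84.5589−120.3978)/(81.0511−45.2122) = -1.0000. V = [p*·84.5589 + (1−p*)·120.3978]/1.35 = 67.5373. B = V − Δ·S = 122.6741.
(2,1): S=98.8428. Δ = (V_up−V_dn)/(S_up−S_dn) = (20.3111−84.5589)/(145.2989−81.0511) = -1.0000. V = [p*·20.3111 + (1−p*)·84.5589]/1.35 = 23.8313. B = V − Δ·S = 122.6741.
(2,2): S=177.1938. Δ = (V_up−V_dn)/(S_up−S_dn) = (0.0000−20.3111)/(260.4749−145.2989) = -0.1763. V = [p*·0.0000 + (1−p*)·20.3111]/1.35 = 2.7776. B = V − Δ·S = 34.0254.
(1,0): S=67.2400. Δ = (V_up−V_dn)/(S_up−S_dn) = (23.8313−67.5373)/(98.8428−55.1368) = -1.0000. V = [p*·23.8313 + (1−p*)·67.5373]/1.35 = 23.6297. B = V − Δ·S = 90.8697.
(1,1): S=120.5400. Δ = (V_up−V_dn)/(S_up−S_dn) = (2.7776−23.8313)/(177.1938−98.8428) = -0.2687. V = [p*·2.7776 + (1−p*)·23.8313]/1.35 = 4.9366. B = V − Δ·S = 37.3269.
(0,0): S=82.0000. Δ = (V_up−V_dn)/(S_up−S_dn) = (4.9366−23.6297)/(120.5400−67.2400) = -0.3507. V = [p*·4.9366 + (1−p*)·23.6297]/1.35 = 6.2131. B = V − Δ·S = 34.9716.
Each (Δ,B) replicates both successor values, so the strategy is self-financing and V0 is arbitrage-free.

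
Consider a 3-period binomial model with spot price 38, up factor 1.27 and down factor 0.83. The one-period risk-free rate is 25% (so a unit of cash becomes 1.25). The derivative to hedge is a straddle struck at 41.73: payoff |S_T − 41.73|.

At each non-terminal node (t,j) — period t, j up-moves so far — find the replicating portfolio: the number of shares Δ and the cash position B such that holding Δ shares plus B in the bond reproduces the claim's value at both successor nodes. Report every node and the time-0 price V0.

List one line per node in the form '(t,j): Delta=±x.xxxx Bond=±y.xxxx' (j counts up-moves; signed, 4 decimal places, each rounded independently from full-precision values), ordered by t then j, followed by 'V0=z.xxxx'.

No-arbitrage ⇒ martingale measure with p* = (R−d)/(u−d) = 0.9545.
Payoff layer (t=3): V(3,0)=20.0021, V(3,1)=8.4837, V(3,2)=9.1409, V(3,3)=36.1086
  t=2,j=0: stock 26.1782 → up 33.2463 (V=8.4837), down 21.7279 (V=20.0021). Price 7.2058; hedge Δ=-1.0000, bond B=33.3840.
  t=2,j=1: stock 40.0558 → up 50.8709 (V=9.1409), down 33.2463 (V=8.4837). Price 7.2888; hedge Δ=0.0373, bond B=5.7952.
  t=2,j=2: stock 61.2902 → up 77.8386 (V=36.1086), down 50.8709 (V=9.1409). Price 27.9062; hedge Δ=1.0000, bond B=-33.3840.
  t=1,j=0: stock 31.5400 → up 40.0558 (V=7.2888), down 26.1782 (V=7.2058). Price 5.8280; hedge Δ=0.0060, bond B=5.6394.
  t=1,j=1: stock 48.2600 → up 61.2902 (V=27.9062), down 40.0558 (V=7.2888). Price 21.5752; hedge Δ=0.9709, bond B=-25.2825.
  t=0,j=0: stock 38.0000 → up 48.2600 (V=21.5752), down 31.5400 (V=5.8280). Price 16.6876; hedge Δ=0.9418, bond B=-19.1016.
Root portfolio cost Δ·38+B reproduces V0=16.6876.

(0,0): Delta=0.9418 Bond=-19.1016
(1,0): Delta=0.0060 Bond=5.6394
(1,1): Delta=0.9709 Bond=-25.2825
(2,0): Delta=-1.0000 Bond=33.3840
(2,1): Delta=0.0373 Bond=5.7952
(2,2): Delta=1.0000 Bond=-33.3840
V0=16.6876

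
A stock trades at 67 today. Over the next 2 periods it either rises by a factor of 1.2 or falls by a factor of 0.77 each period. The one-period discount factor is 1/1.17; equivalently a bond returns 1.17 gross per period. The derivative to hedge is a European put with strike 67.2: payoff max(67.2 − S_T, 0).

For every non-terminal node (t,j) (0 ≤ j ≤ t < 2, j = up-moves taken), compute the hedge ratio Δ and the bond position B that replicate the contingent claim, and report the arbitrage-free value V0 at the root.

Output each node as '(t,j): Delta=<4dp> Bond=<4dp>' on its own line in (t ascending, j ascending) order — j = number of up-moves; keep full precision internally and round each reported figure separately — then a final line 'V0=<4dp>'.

No-arbitrage ⇒ martingale measure with p* = (R−d)/(u−d) = 0.9302.
Terminal payoffs: V(2,0)=27.4757, V(2,1)=5.2920, V(2,2)=0.0000
  t=1,j=0: stock 51.5900 → up 61.9080 (V=5.2920), down 39.7243 (V=27.4757). Price 5.8459; hedge Δ=-1.0000, bond B=57.4359.
  t=1,j=1: stock 80.4000 → up 96.4800 (V=0.0000), down 61.9080 (V=5.2920). Price 0.3156; hedge Δ=-0.1531, bond B=12.6225.
  t=0,j=0: stock 67.0000 → up 80.4000 (V=0.3156), down 51.5900 (V=5.8459). Price 0.5995; hedge Δ=-0.1920, bond B=13.4607.
Root portfolio cost Δ·67+B reproduces V0=0.5995.

(0,0): Delta=-0.1920 Bond=13.4607
(1,0): Delta=-1.0000 Bond=57.4359
(1,1): Delta=-0.1531 Bond=12.6225
V0=0.5995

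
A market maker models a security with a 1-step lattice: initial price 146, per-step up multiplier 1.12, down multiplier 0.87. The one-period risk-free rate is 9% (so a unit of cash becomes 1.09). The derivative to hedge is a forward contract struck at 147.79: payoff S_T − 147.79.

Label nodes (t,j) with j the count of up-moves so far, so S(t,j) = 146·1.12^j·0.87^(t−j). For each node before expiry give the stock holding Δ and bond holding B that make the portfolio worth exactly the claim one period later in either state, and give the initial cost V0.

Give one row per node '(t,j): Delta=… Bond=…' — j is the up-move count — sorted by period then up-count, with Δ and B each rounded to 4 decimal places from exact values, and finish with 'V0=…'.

Under the risk-neutral measure, an up-move has probability p* = (R−d)/(u−d) = 0.8800 and values discount at R = 1.09.
Terminal values V(1,·): V(1,0)=-20.7700, V(1,1)=15.7300
(0,0): S=146.0000. Δ = (V_up−V_dn)/(S_up−S_dn) = (15.7300−-20.7700)/(163.5200−127.0200) = 1.0000. V = [p*·15.7300 + (1−p*)·-20.7700]/1.09 = 10.4128. B = V − Δ·S = -135.5872.
Each (Δ,B) replicates both successor values, so the strategy is self-financing and V0 is arbitrage-free.

(0,0): Delta=1.0000 Bond=-135.5872
V0=10.4128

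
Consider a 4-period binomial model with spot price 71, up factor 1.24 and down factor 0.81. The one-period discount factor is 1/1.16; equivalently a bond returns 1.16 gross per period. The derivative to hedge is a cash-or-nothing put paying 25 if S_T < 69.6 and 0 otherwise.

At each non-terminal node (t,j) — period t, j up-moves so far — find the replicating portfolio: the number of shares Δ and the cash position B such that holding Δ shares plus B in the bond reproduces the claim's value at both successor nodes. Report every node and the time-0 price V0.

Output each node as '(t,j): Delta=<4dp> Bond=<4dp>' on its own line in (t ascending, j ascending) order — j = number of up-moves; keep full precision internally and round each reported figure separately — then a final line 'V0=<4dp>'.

Since d<R<u, set p* = (R−d)/(u−d) = 0.8140; price each node as the discounted p*-expectation of its children.
Terminal values V(4,·): V(4,0)=25.0000, V(4,1)=25.0000, V(4,2)=0.0000, V(4,3)=0.0000, V(4,4)=0.0000
(3,0): S=37.7323. Δ = (V_up−V_dn)/(S_up−S_dn) = (25.0000−25.0000)/(46.7881−30.5632) = 0.0000. V = [p*·25.0000 + (1−p*)·25.0000]/1.16 = 21.5517. B = V − Δ·S = 21.5517.
(3,1): S=57.7630. Δ = (V_up−V_dn)/(S_up−S_dn) = (0.0000−25.0000)/(71.6262−46.7881) = -1.0065. V = [p*·0.0000 + (1−p*)·25.0000]/1.16 = 4.0096. B = V − Δ·S = 62.1492.
(3,2): S=88.4274. Δ = (V_up−V_dn)/(S_up−S_dn) = (0.0000−0.0000)/(109.6499−71.6262) = 0.0000. V = [p*·0.0000 + (1−p*)·0.0000]/1.16 = 0.0000. B = V − Δ·S = 0.0000.
(3,3): S=135.3703. Δ = (V_up−V_dn)/(S_up−S_dn) = (0.0000−0.0000)/(167.8592−109.6499) = 0.0000. V = [p*·0.0000 + (1−p*)·0.0000]/1.16 = 0.0000. B = V − Δ·S = 0.0000.
(2,0): S=46.5831. Δ = (V_up−V_dn)/(S_up−S_dn) = (4.0096−21.5517)/(57.7630−37.7323) = -0.8758. V = [p*·4.0096 + (1−p*)·21.5517]/1.16 = 6.2701. B = V − Δ·S = 47.0656.
(2,1): S=71.3124. Δ = (V_up−V_dn)/(S_up−S_dn) = (0.0000−4.0096)/(88.4274−57.7630) = -0.1308. V = [p*·0.0000 + (1−p*)·4.0096]/1.16 = 0.6431. B = V − Δ·S = 9.9678.
(2,2): S=109.1696. Δ = (V_up−V_dn)/(S_up−S_dn) = (0.0000−0.0000)/(135.3703−88.4274) = 0.0000. V = [p*·0.0000 + (1−p*)·0.0000]/1.16 = 0.0000. B = V − Δ·S = 0.0000.
(1,0): S=57.5100. Δ = (V_up−V_dn)/(S_up−S_dn) = (0.6431−6.2701)/(71.3124−46.5831) = -0.2275. V = [p*·0.6431 + (1−p*)·6.2701]/1.16 = 1.4569. B = V − Δ·S = 14.5429.
(1,1): S=88.0400. Δ = (V_up−V_dn)/(S_up−S_dn) = (0.0000−0.6431)/(109.1696−71.3124) = -0.0170. V = [p*·0.0000 + (1−p*)·0.6431]/1.16 = 0.1031. B = V − Δ·S = 1.5987.
(0,0): S=71.0000. Δ = (V_up−V_dn)/(S_up−S_dn) = (0.1031−1.4569)/(88.0400−57.5100) = -0.0443. V = [p*·0.1031 + (1−p*)·1.4569]/1.16 = 0.3060. B = V − Δ·S = 3.4542.
Self-financing check: at every node Δ·S+B equals the discounted successor values.

(0,0): Delta=-0.0443 Bond=3.4542
(1,0): Delta=-0.2275 Bond=14.5429
(1,1): Delta=-0.0170 Bond=1.5987
(2,0): Delta=-0.8758 Bond=47.0656
(2,1): Delta=-0.1308 Bond=9.9678
(2,2): Delta=0.0000 Bond=0.0000
(3,0): Delta=0.0000 Bond=21.5517
(3,1): Delta=-1.0065 Bond=62.1492
(3,2): Delta=0.0000 Bond=0.0000
(3,3): Delta=0.0000 Bond=0.0000
V0=0.3060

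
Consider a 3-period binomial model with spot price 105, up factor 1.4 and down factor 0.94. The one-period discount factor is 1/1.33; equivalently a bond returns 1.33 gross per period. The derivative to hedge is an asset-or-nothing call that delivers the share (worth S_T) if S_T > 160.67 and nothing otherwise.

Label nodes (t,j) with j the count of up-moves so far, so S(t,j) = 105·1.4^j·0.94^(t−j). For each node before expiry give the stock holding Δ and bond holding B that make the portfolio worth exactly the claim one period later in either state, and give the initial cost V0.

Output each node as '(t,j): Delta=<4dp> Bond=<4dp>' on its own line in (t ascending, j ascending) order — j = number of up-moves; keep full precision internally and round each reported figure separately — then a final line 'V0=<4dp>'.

The replicating-portfolio and risk-neutral prices coincide; use p* = (1.33−0.94)/(1.4−0.94) = 0.8478 for the latter.
Terminal values V(3,·): V(3,0)=0.0000, V(3,1)=0.0000, V(3,2)=193.4520, V(3,3)=288.1200
  t=2,j=0: stock 92.7780 → up 129.8892 (V=0.0000), down 87.2113 (V=0.0000). Price 0.0000; hedge Δ=0.0000, bond B=0.0000.
  t=2,j=1: stock 138.1800 → up 193.4520 (V=193.4520), down 129.8892 (V=0.0000). Price 123.3185; hedge Δ=3.0435, bond B=-297.2293.
  t=2,j=2: stock 205.8000 → up 288.1200 (V=288.1200), down 193.4520 (V=193.4520). Price 205.8000; hedge Δ=1.0000, bond B=0.0000.
  t=1,j=0: stock 98.7000 → up 138.1800 (V=123.3185), down 92.7780 (V=0.0000). Price 78.6110; hedge Δ=2.7161, bond B=-189.4727.
  t=1,j=1: stock 147.0000 → up 205.8000 (V=205.8000), down 138.1800 (V=123.3185). Price 145.2996; hedge Δ=1.2198, bond B=-34.0079.
  t=0,j=0: stock 105.0000 → up 147.0000 (V=145.2996), down 98.7000 (V=78.6110). Price 101.6176; hedge Δ=1.3807, bond B=-43.3576.
Each (Δ,B) replicates both successor values, so the strategy is self-financing and V0 is arbitrage-free.

(0,0): Delta=1.3807 Bond=-43.3576
(1,0): Delta=2.7161 Bond=-189.4727
(1,1): Delta=1.2198 Bond=-34.0079
(2,0): Delta=0.0000 Bond=0.0000
(2,1): Delta=3.0435 Bond=-297.2293
(2,2): Delta=1.0000 Bond=0.0000
V0=101.6176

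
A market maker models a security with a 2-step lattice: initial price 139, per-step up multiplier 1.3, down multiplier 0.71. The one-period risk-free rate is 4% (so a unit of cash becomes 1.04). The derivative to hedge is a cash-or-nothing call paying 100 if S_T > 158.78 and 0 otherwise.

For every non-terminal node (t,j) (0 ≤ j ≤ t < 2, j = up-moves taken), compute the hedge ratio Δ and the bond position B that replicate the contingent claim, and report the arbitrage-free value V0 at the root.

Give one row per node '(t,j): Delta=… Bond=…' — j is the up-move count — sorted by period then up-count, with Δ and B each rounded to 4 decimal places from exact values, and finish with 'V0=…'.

Since d<R<u, set p* = (R−d)/(u−d) = 0.5593; price each node as the discounted p*-expectation of its children.
Terminal values V(2,·): V(2,0)=0.0000, V(2,1)=0.0000, V(2,2)=100.0000
Node (1,0) S=98.6900: V=(p*·0.0000+(1−p*)·0.0000)/1.04=0.0000; Δ=(0.0000−0.0000)/(128.2970−70.0699)=0.0000; B=V−Δ·S=0.0000
Node (1,1) S=180.7000: V=(p*·100.0000+(1−p*)·0.0000)/1.04=53.7810; Δ=(100.0000−0.0000)/(234.9100−128.2970)=0.9380; B=V−Δ·S=-115.7106
Node (0,0) S=139.0000: V=(p*·53.7810+(1−p*)·0.0000)/1.04=28.9239; Δ=(53.7810−0.0000)/(180.7000−98.6900)=0.6558; B=V−Δ·S=-62.2303
The time-0 hedge costs 28.9239, which is the no-arbitrage price.

(0,0): Delta=0.6558 Bond=-62.2303
(1,0): Delta=0.0000 Bond=0.0000
(1,1): Delta=0.9380 Bond=-115.7106
V0=28.9239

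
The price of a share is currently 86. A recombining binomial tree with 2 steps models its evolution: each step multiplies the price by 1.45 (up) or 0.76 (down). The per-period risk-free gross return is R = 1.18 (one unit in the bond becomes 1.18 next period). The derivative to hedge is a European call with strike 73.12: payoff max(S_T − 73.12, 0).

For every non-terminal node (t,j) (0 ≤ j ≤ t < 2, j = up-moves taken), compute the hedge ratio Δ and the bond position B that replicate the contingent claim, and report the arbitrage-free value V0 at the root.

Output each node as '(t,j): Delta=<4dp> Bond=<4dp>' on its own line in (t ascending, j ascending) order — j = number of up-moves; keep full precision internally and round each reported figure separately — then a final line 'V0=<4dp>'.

(0,0): Delta=0.8690 Bond=-38.6670
(1,0): Delta=0.4801 Bond=-20.2107
(1,1): Delta=1.0000 Bond=-61.9661
V0=36.0647

No-arbitrage ⇒ martingale measure with p* = (R−d)/(u−d) = 0.6087.
Payoff layer (t=2): V(2,0)=0.0000, V(2,1)=21.6520, V(2,2)=107.6950
Node (1,0) S=65.3600: V=(p*·21.6520+(1−p*)·0.0000)/1.18=11.1690; Δ=(21.6520−0.0000)/(94.7720−49.6736)=0.4801; B=V−Δ·S=-20.2107
Node (1,1) S=124.7000: V=(p*·107.6950+(1−p*)·21.6520)/1.18=62.7339; Δ=(107.6950−21.6520)/(180.8150−94.7720)=1.0000; B=V−Δ·S=-61.9661
Node (0,0) S=86.0000: V=(p*·62.7339+(1−p*)·11.1690)/1.18=36.0647; Δ=(62.7339−11.1690)/(124.7000−65.3600)=0.8690; B=V−Δ·S=-38.6670
Each (Δ,B) replicates both successor values, so the strategy is self-financing and V0 is arbitrage-free.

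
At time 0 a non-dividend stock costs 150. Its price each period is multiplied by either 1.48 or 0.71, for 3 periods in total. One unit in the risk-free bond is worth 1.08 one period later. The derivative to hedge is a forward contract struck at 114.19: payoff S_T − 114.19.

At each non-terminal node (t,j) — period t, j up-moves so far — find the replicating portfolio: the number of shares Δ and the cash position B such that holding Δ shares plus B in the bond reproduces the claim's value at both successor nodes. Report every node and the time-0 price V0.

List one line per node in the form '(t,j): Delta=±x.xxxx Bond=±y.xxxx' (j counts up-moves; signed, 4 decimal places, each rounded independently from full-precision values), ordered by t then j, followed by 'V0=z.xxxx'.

(0,0): Delta=1.0000 Bond=-90.6477
(1,0): Delta=1.0000 Bond=-97.8995
(1,1): Delta=1.0000 Bond=-97.8995
(2,0): Delta=1.0000 Bond=-105.7315
(2,1): Delta=1.0000 Bond=-105.7315
(2,2): Delta=1.0000 Bond=-105.7315
V0=59.3523

The replicating-portfolio and risk-neutral prices coincide; use p* = (1.08−0.71)/(1.48−0.71) = 0.4805 for the latter.
Terminal values V(3,·): V(3,0)=-60.5034, V(3,1)=-2.2798, V(3,2)=119.0876, V(3,3)=372.0788
  t=2,j=0: stock 75.6150 → up 111.9102 (V=-2.2798), down 53.6866 (V=-60.5034). Price -30.1165; hedge Δ=1.0000, bond B=-105.7315.
  t=2,j=1: stock 157.6200 → up 233.2776 (V=119.0876), down 111.9102 (V=-2.2798). Price 51.8885; hedge Δ=1.0000, bond B=-105.7315.
  t=2,j=2: stock 328.5600 → up 486.2688 (V=372.0788), down 233.2776 (V=119.0876). Price 222.8285; hedge Δ=1.0000, bond B=-105.7315.
  t=1,j=0: stock 106.5000 → up 157.6200 (V=51.8885), down 75.6150 (V=-30.1165). Price 8.6005; hedge Δ=1.0000, bond B=-97.8995.
  t=1,j=1: stock 222.0000 → up 328.5600 (V=222.8285), down 157.6200 (V=51.8885). Price 124.1005; hedge Δ=1.0000, bond B=-97.8995.
  t=0,j=0: stock 150.0000 → up 222.0000 (V=124.1005), down 106.5000 (V=8.6005). Price 59.3523; hedge Δ=1.0000, bond B=-90.6477.
Root portfolio cost Δ·150+B reproduces V0=59.3523.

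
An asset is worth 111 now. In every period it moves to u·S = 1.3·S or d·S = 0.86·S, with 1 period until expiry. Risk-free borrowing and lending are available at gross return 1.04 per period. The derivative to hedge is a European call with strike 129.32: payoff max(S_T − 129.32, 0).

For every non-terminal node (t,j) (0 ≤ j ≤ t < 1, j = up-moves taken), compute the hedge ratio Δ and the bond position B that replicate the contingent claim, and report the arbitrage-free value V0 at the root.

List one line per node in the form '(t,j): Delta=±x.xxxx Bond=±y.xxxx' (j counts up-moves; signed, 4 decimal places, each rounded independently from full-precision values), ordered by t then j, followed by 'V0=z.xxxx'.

(0,0): Delta=0.3067 Bond=-28.1530
V0=5.8925

Under the risk-neutral measure, an up-move has probability p* = (R−d)/(u−d) = 0.4091 and values discount at R = 1.04.
Terminal values V(1,·): V(1,0)=0.0000, V(1,1)=14.9800
(0,0): S=111.0000. Δ = (V_up−V_dn)/(S_up−S_dn) = (14.9800−0.0000)/(144.3000−95.4600) = 0.3067. V = [p*·14.9800 + (1−p*)·0.0000]/1.04 = 5.8925. B = V − Δ·S = -28.1530.
Each (Δ,B) replicates both successor values, so the strategy is self-financing and V0 is arbitrage-free.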